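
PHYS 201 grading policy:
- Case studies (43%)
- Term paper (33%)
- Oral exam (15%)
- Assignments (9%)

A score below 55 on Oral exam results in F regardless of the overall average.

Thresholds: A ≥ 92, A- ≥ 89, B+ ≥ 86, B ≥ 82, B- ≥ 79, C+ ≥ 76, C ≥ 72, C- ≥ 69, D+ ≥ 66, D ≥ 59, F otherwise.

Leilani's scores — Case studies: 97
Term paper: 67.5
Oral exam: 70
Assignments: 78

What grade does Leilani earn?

Oral exam score 70 ≥ 55: minimum met.
Weighted total:
  Case studies 97 × 0.43 = 41.71
  Term paper 67.5 × 0.33 = 22.275
  Oral exam 70 × 0.15 = 10.5
  Assignments 78 × 0.09 = 7.02
Sum = 81.505
81.505 is ≥ 79 and < 82 → B-

B-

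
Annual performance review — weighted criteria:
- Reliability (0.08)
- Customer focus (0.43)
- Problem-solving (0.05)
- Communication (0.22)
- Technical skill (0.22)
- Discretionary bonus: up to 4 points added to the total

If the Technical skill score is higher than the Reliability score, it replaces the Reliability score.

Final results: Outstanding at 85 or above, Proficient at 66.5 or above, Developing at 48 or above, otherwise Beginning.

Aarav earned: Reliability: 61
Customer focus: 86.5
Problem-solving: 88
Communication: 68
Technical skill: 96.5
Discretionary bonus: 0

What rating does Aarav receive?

Outstanding

Technical skill (96.5) > Reliability (61), so Reliability counts as 96.5.
Weighted total:
  Reliability 96.5 × 0.08 = 7.72
  Customer focus 86.5 × 0.43 = 37.195
  Problem-solving 88 × 0.05 = 4.4
  Communication 68 × 0.22 = 14.96
  Technical skill 96.5 × 0.22 = 21.23
Sum = 85.505
Discretionary bonus: 85.505 + 0 = 85.505
85.505 ≥ 85 → Outstanding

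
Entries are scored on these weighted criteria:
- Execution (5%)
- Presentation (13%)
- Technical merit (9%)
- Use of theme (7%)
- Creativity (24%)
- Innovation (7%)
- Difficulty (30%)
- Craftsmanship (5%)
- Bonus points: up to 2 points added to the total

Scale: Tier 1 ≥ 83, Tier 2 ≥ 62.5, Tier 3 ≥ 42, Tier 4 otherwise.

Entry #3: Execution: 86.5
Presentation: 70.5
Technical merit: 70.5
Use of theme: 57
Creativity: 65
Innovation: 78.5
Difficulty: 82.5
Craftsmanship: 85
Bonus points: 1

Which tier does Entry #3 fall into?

Tier 2

Weighted total:
  Execution 86.5 × 0.05 = 4.325
  Presentation 70.5 × 0.13 = 9.165
  Technical merit 70.5 × 0.09 = 6.345
  Use of theme 57 × 0.07 = 3.99
  Creativity 65 × 0.24 = 15.6
  Innovation 78.5 × 0.07 = 5.495
  Difficulty 82.5 × 0.3 = 24.75
  Craftsmanship 85 × 0.05 = 4.25
Sum = 73.92
Bonus points: 73.92 + 1 = 74.92
74.92 is ≥ 62.5 and < 83 → Tier 2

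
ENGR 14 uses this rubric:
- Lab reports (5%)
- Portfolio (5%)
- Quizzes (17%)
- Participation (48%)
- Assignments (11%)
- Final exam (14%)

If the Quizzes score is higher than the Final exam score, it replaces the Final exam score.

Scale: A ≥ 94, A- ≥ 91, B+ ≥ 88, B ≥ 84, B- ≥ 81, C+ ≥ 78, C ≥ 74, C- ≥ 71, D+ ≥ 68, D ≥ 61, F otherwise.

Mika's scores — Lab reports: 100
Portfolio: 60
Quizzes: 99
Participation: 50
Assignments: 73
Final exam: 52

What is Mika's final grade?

D+

Quizzes (99) > Final exam (52), so Final exam counts as 99.
Weighted total:
  Lab reports 100 × 0.05 = 5
  Portfolio 60 × 0.05 = 3
  Quizzes 99 × 0.17 = 16.83
  Participation 50 × 0.48 = 24
  Assignments 73 × 0.11 = 8.03
  Final exam 99 × 0.14 = 13.86
Sum = 70.72
70.72 is ≥ 68 and < 71 → D+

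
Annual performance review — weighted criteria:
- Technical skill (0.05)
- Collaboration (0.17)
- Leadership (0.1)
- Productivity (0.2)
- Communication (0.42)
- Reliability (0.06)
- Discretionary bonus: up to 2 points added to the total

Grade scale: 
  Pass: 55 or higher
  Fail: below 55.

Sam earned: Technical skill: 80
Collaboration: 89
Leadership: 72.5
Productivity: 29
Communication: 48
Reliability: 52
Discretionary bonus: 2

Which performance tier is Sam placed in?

Pass

Weighted total:
  Technical skill 80 × 0.05 = 4
  Collaboration 89 × 0.17 = 15.13
  Leadership 72.5 × 0.1 = 7.25
  Productivity 29 × 0.2 = 5.8
  Communication 48 × 0.42 = 20.16
  Reliability 52 × 0.06 = 3.12
Sum = 55.46
Discretionary bonus: 55.46 + 2 = 57.46
57.46 ≥ 55 → Pass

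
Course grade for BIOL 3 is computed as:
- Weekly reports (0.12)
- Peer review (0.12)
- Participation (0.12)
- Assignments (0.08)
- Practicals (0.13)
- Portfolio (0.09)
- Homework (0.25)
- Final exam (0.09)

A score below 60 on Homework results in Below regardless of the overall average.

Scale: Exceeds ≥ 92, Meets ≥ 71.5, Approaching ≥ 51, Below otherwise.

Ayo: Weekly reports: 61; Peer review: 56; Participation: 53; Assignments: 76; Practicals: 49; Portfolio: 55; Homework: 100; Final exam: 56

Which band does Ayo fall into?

Approaching

Homework score 100 ≥ 60: minimum met.
Weighted total:
  Weekly reports 61 × 0.12 = 7.32
  Peer review 56 × 0.12 = 6.72
  Participation 53 × 0.12 = 6.36
  Assignments 76 × 0.08 = 6.08
  Practicals 49 × 0.13 = 6.37
  Portfolio 55 × 0.09 = 4.95
  Homework 100 × 0.25 = 25
  Final exam 56 × 0.09 = 5.04
Sum = 67.84
67.84 is ≥ 51 and < 71.5 → Approaching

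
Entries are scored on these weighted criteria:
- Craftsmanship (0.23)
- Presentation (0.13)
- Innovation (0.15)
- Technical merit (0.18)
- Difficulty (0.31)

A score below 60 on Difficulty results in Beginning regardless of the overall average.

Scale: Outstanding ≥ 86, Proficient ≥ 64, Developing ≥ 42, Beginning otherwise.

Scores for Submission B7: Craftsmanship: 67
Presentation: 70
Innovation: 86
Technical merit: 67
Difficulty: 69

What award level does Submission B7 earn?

Proficient

Difficulty score 69 ≥ 60: minimum met.
Weighted total:
  Craftsmanship 67 × 0.23 = 15.41
  Presentation 70 × 0.13 = 9.1
  Innovation 86 × 0.15 = 12.9
  Technical merit 67 × 0.18 = 12.06
  Difficulty 69 × 0.31 = 21.39
Sum = 70.86
70.86 is ≥ 64 and < 86 → Proficient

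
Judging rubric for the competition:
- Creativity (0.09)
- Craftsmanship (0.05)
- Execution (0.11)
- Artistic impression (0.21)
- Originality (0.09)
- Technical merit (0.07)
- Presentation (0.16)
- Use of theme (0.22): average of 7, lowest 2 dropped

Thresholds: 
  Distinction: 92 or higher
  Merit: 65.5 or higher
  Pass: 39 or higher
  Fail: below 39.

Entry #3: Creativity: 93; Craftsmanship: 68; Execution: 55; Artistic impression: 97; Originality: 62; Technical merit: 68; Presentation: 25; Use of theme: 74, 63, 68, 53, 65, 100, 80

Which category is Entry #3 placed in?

Merit

Use of theme: drop 53, 63 → average of remaining 5 = 387/5 = 77.4
Weighted total:
  Creativity 93 × 0.09 = 8.37
  Craftsmanship 68 × 0.05 = 3.4
  Execution 55 × 0.11 = 6.05
  Artistic impression 97 × 0.21 = 20.37
  Originality 62 × 0.09 = 5.58
  Technical merit 68 × 0.07 = 4.76
  Presentation 25 × 0.16 = 4
  Use of theme 77.4 × 0.22 = 17.028
Sum = 69.558
69.558 is ≥ 65.5 and < 92 → Merit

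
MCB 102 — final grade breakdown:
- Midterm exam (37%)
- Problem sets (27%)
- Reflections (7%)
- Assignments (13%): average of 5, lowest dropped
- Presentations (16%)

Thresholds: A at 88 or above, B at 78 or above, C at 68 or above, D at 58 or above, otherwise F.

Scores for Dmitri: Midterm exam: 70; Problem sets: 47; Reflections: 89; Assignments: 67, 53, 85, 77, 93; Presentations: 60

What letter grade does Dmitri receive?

Assignments: drop 53 → average of remaining 4 = 322/4 = 80.5
Weighted total:
  Midterm exam 70 × 0.37 = 25.9
  Problem sets 47 × 0.27 = 12.69
  Reflections 89 × 0.07 = 6.23
  Assignments 80.5 × 0.13 = 10.465
  Presentations 60 × 0.16 = 9.6
Sum = 64.885
64.885 is ≥ 58 and < 68 → D

D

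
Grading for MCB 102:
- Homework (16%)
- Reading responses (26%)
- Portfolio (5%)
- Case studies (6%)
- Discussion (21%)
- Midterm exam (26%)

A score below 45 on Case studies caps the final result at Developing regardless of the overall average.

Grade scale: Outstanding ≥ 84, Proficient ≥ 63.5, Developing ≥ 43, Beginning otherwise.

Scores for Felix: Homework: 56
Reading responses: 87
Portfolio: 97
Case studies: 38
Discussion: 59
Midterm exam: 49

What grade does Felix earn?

Developing

Case studies score 38 < 45: minimum not met.
Weighted total:
  Homework 56 × 0.16 = 8.96
  Reading responses 87 × 0.26 = 22.62
  Portfolio 97 × 0.05 = 4.85
  Case studies 38 × 0.06 = 2.28
  Discussion 59 × 0.21 = 12.39
  Midterm exam 49 × 0.26 = 12.74
Sum = 63.84
63.84 would be Proficient; cap at Developing applies → Developing.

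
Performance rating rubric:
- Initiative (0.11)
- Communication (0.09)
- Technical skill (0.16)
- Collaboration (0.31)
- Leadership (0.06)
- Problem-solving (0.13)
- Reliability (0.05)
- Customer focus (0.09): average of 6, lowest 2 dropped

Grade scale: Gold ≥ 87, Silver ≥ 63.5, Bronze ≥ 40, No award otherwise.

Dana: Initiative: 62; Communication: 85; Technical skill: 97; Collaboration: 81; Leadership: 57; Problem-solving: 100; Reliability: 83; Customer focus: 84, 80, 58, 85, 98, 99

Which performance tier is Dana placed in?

Customer focus: drop 58, 80 → average of remaining 4 = 366/4 = 91.5
Weighted total:
  Initiative 62 × 0.11 = 6.82
  Communication 85 × 0.09 = 7.65
  Technical skill 97 × 0.16 = 15.52
  Collaboration 81 × 0.31 = 25.11
  Leadership 57 × 0.06 = 3.42
  Problem-solving 100 × 0.13 = 13
  Reliability 83 × 0.05 = 4.15
  Customer focus 91.5 × 0.09 = 8.235
Sum = 83.905
83.905 is ≥ 63.5 and < 87 → Silver

Silver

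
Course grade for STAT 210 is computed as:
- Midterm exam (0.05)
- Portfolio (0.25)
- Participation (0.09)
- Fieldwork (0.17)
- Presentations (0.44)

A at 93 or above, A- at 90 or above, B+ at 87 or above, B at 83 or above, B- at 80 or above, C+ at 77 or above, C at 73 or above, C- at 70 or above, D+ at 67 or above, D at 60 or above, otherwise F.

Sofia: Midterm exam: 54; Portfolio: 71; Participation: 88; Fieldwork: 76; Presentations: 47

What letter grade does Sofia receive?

Weighted total:
  Midterm exam 54 × 0.05 = 2.7
  Portfolio 71 × 0.25 = 17.75
  Participation 88 × 0.09 = 7.92
  Fieldwork 76 × 0.17 = 12.92
  Presentations 47 × 0.44 = 20.68
Sum = 61.97
61.97 is ≥ 60 and < 67 → D

D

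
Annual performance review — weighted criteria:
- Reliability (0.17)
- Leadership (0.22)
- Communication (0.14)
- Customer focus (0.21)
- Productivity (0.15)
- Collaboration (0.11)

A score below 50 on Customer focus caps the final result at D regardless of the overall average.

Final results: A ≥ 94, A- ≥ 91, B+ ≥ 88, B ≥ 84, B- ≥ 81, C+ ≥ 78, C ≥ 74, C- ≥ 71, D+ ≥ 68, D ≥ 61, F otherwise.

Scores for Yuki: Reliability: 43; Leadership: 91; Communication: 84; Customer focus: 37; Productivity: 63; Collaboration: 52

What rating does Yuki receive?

Customer focus score 37 < 50: minimum not met.
Weighted total:
  Reliability 43 × 0.17 = 7.31
  Leadership 91 × 0.22 = 20.02
  Communication 84 × 0.14 = 11.76
  Customer focus 37 × 0.21 = 7.77
  Productivity 63 × 0.15 = 9.45
  Collaboration 52 × 0.11 = 5.72
Sum = 62.03
62.03 would be D; cap at D applies → D.

D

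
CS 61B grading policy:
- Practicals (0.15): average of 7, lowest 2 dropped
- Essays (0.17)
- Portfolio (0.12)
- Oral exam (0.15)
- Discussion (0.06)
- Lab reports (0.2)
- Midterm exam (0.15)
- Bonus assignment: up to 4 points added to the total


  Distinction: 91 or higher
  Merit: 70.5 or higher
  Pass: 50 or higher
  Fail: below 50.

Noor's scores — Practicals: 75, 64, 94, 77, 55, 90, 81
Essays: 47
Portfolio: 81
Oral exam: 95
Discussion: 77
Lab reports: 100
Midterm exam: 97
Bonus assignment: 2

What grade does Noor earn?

Practicals: drop 55, 64 → average of remaining 5 = 417/5 = 83.4
Weighted total:
  Practicals 83.4 × 0.15 = 12.51
  Essays 47 × 0.17 = 7.99
  Portfolio 81 × 0.12 = 9.72
  Oral exam 95 × 0.15 = 14.25
  Discussion 77 × 0.06 = 4.62
  Lab reports 100 × 0.2 = 20
  Midterm exam 97 × 0.15 = 14.55
Sum = 83.64
Bonus assignment: 83.64 + 2 = 85.64
85.64 is ≥ 70.5 and < 91 → Merit

Merit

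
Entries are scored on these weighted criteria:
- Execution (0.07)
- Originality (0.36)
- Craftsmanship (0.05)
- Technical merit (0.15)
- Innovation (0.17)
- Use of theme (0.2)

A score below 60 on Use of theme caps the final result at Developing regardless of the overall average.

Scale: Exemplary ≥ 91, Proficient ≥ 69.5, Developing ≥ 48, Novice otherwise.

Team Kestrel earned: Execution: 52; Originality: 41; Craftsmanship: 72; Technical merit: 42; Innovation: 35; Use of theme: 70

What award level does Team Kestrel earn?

Use of theme score 70 ≥ 60: minimum met.
Weighted total:
  Execution 52 × 0.07 = 3.64
  Originality 41 × 0.36 = 14.76
  Craftsmanship 72 × 0.05 = 3.6
  Technical merit 42 × 0.15 = 6.3
  Innovation 35 × 0.17 = 5.95
  Use of theme 70 × 0.2 = 14
Sum = 48.25
48.25 is ≥ 48 and < 69.5 → Developing

Developing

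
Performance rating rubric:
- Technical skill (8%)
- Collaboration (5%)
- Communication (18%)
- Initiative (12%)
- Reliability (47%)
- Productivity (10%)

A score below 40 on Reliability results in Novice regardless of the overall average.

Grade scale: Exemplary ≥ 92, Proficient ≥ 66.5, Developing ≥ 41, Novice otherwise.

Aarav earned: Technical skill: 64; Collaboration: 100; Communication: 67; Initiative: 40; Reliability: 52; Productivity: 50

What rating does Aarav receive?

Reliability score 52 ≥ 40: minimum met.
Weighted total:
  Technical skill 64 × 0.08 = 5.12
  Collaboration 100 × 0.05 = 5
  Communication 67 × 0.18 = 12.06
  Initiative 40 × 0.12 = 4.8
  Reliability 52 × 0.47 = 24.44
  Productivity 50 × 0.1 = 5
Sum = 56.42
56.42 is ≥ 41 and < 66.5 → Developing

Developing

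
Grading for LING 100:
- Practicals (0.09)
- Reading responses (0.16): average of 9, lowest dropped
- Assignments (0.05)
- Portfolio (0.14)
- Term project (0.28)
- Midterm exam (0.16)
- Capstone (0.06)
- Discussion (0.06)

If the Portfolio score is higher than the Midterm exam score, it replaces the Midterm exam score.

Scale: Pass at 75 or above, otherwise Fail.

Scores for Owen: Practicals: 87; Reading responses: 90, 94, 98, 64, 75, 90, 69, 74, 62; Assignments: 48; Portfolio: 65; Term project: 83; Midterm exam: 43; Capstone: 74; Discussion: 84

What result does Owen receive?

Reading responses: drop 62 → average of remaining 8 = 654/8 = 81.75
Portfolio (65) > Midterm exam (43), so Midterm exam counts as 65.
Weighted total:
  Practicals 87 × 0.09 = 7.83
  Reading responses 81.75 × 0.16 = 13.08
  Assignments 48 × 0.05 = 2.4
  Portfolio 65 × 0.14 = 9.1
  Term project 83 × 0.28 = 23.24
  Midterm exam 65 × 0.16 = 10.4
  Capstone 74 × 0.06 = 4.44
  Discussion 84 × 0.06 = 5.04
Sum = 75.53
75.53 ≥ 75 → Pass

Pass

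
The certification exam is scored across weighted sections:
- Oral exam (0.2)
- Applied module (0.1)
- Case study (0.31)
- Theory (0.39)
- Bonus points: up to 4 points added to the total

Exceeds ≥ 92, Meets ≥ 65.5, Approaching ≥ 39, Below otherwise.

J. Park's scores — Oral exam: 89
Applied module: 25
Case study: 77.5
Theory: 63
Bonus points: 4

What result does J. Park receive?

Meets

Weighted total:
  Oral exam 89 × 0.2 = 17.8
  Applied module 25 × 0.1 = 2.5
  Case study 77.5 × 0.31 = 24.025
  Theory 63 × 0.39 = 24.57
Sum = 68.895
Bonus points: 68.895 + 4 = 72.895
72.895 is ≥ 65.5 and < 92 → Meets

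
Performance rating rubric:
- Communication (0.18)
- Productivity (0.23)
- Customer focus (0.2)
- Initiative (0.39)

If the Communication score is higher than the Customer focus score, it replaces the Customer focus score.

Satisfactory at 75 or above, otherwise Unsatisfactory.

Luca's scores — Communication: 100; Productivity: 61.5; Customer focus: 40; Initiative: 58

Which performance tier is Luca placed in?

Communication (100) > Customer focus (40), so Customer focus counts as 100.
Weighted total:
  Communication 100 × 0.18 = 18
  Productivity 61.5 × 0.23 = 14.145
  Customer focus 100 × 0.2 = 20
  Initiative 58 × 0.39 = 22.62
Sum = 74.765
74.765 < 75 → Unsatisfactory

Unsatisfactory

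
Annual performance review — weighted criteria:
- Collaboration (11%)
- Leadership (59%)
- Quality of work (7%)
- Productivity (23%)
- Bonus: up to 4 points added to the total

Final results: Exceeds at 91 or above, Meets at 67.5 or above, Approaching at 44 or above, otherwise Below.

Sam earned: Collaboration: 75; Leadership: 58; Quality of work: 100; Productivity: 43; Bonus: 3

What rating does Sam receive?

Approaching

Weighted total:
  Collaboration 75 × 0.11 = 8.25
  Leadership 58 × 0.59 = 34.22
  Quality of work 100 × 0.07 = 7
  Productivity 43 × 0.23 = 9.89
Sum = 59.36
Bonus: 59.36 + 3 = 62.36
62.36 is ≥ 44 and < 67.5 → Approaching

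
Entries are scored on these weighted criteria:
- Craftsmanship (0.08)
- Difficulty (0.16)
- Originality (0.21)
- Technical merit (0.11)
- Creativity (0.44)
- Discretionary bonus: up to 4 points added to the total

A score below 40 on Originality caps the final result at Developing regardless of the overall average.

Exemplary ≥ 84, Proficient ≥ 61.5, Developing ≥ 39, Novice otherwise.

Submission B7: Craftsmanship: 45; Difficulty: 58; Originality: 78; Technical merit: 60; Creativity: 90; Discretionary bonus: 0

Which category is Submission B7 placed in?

Originality score 78 ≥ 40: minimum met.
Weighted total:
  Craftsmanship 45 × 0.08 = 3.6
  Difficulty 58 × 0.16 = 9.28
  Originality 78 × 0.21 = 16.38
  Technical merit 60 × 0.11 = 6.6
  Creativity 90 × 0.44 = 39.6
Sum = 75.46
Discretionary bonus: 75.46 + 0 = 75.46
75.46 is ≥ 61.5 and < 84 → Proficient

Proficient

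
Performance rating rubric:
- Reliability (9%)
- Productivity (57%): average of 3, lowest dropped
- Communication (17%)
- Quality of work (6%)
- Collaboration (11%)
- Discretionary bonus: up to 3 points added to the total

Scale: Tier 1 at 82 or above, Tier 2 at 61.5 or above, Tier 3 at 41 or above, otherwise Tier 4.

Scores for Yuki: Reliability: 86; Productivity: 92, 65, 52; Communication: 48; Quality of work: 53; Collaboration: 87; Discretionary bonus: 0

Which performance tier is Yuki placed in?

Tier 2

Productivity: drop 52 → average of remaining 2 = 157/2 = 78.5
Weighted total:
  Reliability 86 × 0.09 = 7.74
  Productivity 78.5 × 0.57 = 44.745
  Communication 48 × 0.17 = 8.16
  Quality of work 53 × 0.06 = 3.18
  Collaboration 87 × 0.11 = 9.57
Sum = 73.395
Discretionary bonus: 73.395 + 0 = 73.395
73.395 is ≥ 61.5 and < 82 → Tier 2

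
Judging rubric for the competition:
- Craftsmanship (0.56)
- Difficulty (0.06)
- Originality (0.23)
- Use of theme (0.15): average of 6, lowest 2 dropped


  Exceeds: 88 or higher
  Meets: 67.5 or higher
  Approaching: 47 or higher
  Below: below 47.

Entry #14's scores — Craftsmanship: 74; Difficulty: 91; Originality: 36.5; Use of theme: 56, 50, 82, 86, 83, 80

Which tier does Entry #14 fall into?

Use of theme: drop 50, 56 → average of remaining 4 = 331/4 = 82.75
Weighted total:
  Craftsmanship 74 × 0.56 = 41.44
  Difficulty 91 × 0.06 = 5.46
  Originality 36.5 × 0.23 = 8.395
  Use of theme 82.75 × 0.15 = 12.4125
Sum = 67.7075
67.7075 is ≥ 67.5 and < 88 → Meets

Meets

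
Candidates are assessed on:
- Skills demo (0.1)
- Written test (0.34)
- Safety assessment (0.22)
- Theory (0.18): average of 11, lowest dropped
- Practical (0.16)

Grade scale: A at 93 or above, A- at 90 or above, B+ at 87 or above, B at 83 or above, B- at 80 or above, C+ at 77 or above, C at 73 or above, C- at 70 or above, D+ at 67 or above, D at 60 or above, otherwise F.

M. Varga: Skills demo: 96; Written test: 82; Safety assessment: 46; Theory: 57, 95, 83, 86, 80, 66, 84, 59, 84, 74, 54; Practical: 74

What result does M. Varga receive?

Theory: drop 54 → average of remaining 10 = 768/10 = 76.8
Weighted total:
  Skills demo 96 × 0.1 = 9.6
  Written test 82 × 0.34 = 27.88
  Safety assessment 46 × 0.22 = 10.12
  Theory 76.8 × 0.18 = 13.824
  Practical 74 × 0.16 = 11.84
Sum = 73.264
73.264 is ≥ 73 and < 77 → C

C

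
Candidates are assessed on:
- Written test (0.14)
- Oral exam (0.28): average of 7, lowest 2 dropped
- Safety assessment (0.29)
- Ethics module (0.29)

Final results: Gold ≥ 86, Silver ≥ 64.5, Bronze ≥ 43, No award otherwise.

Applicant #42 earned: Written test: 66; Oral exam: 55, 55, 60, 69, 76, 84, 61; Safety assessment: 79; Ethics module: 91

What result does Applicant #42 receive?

Oral exam: drop 55, 55 → average of remaining 5 = 350/5 = 70
Weighted total:
  Written test 66 × 0.14 = 9.24
  Oral exam 70 × 0.28 = 19.6
  Safety assessment 79 × 0.29 = 22.91
  Ethics module 91 × 0.29 = 26.39
Sum = 78.14
78.14 is ≥ 64.5 and < 86 → Silver

Silver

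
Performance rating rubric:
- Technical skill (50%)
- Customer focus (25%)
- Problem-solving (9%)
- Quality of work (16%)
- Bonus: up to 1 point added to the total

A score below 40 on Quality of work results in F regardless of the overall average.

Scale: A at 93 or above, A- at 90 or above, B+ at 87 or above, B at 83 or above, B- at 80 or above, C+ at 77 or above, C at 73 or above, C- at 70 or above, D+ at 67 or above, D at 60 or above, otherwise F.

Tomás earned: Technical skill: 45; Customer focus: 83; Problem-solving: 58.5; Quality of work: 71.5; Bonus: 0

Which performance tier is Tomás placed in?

Quality of work score 71.5 ≥ 40: minimum met.
Weighted total:
  Technical skill 45 × 0.5 = 22.5
  Customer focus 83 × 0.25 = 20.75
  Problem-solving 58.5 × 0.09 = 5.265
  Quality of work 71.5 × 0.16 = 11.44
Sum = 59.955
Bonus: 59.955 + 0 = 59.955
59.955 < 60 → F

F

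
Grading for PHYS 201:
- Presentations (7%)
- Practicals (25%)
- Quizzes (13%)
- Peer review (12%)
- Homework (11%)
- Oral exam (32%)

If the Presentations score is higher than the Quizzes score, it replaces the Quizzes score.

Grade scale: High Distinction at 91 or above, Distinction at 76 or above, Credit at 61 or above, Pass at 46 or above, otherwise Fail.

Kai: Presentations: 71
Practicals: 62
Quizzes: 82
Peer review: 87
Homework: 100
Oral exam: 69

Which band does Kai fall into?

Presentations (71) ≤ Quizzes (82), so Quizzes stays at 82.
Weighted total:
  Presentations 71 × 0.07 = 4.97
  Practicals 62 × 0.25 = 15.5
  Quizzes 82 × 0.13 = 10.66
  Peer review 87 × 0.12 = 10.44
  Homework 100 × 0.11 = 11
  Oral exam 69 × 0.32 = 22.08
Sum = 74.65
74.65 is ≥ 61 and < 76 → Credit

Credit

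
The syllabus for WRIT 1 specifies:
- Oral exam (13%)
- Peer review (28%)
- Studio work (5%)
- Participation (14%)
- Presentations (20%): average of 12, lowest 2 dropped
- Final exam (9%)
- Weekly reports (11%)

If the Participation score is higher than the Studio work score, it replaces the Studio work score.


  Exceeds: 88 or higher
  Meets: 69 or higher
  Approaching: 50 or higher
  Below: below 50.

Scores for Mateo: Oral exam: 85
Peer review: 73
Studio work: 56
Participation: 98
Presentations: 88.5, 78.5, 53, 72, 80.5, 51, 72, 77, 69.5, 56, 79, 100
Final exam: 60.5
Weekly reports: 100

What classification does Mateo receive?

Meets

Presentations: drop 51, 53 → average of remaining 10 = 773/10 = 77.3
Participation (98) > Studio work (56), so Studio work counts as 98.
Weighted total:
  Oral exam 85 × 0.13 = 11.05
  Peer review 73 × 0.28 = 20.44
  Studio work 98 × 0.05 = 4.9
  Participation 98 × 0.14 = 13.72
  Presentations 77.3 × 0.2 = 15.46
  Final exam 60.5 × 0.09 = 5.445
  Weekly reports 100 × 0.11 = 11
Sum = 82.015
82.015 is ≥ 69 and < 88 → Meets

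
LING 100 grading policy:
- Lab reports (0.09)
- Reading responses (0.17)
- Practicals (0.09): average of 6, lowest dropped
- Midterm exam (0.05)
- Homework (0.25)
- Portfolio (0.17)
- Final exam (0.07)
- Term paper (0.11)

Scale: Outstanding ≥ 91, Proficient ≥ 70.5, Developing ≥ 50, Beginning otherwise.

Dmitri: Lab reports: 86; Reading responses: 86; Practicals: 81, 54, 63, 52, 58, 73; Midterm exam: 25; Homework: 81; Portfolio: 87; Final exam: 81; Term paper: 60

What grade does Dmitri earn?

Practicals: drop 52 → average of remaining 5 = 329/5 = 65.8
Weighted total:
  Lab reports 86 × 0.09 = 7.74
  Reading responses 86 × 0.17 = 14.62
  Practicals 65.8 × 0.09 = 5.922
  Midterm exam 25 × 0.05 = 1.25
  Homework 81 × 0.25 = 20.25
  Portfolio 87 × 0.17 = 14.79
  Final exam 81 × 0.07 = 5.67
  Term paper 60 × 0.11 = 6.6
Sum = 76.842
76.842 is ≥ 70.5 and < 91 → Proficient

Proficient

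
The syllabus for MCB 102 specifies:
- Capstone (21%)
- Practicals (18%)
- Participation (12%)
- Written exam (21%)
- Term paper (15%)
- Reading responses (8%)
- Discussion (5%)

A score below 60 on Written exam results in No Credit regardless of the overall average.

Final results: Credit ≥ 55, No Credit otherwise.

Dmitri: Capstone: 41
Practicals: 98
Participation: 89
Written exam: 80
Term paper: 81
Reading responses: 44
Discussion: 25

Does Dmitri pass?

Written exam score 80 ≥ 60: minimum met.
Weighted total:
  Capstone 41 × 0.21 = 8.61
  Practicals 98 × 0.18 = 17.64
  Participation 89 × 0.12 = 10.68
  Written exam 80 × 0.21 = 16.8
  Term paper 81 × 0.15 = 12.15
  Reading responses 44 × 0.08 = 3.52
  Discussion 25 × 0.05 = 1.25
Sum = 70.65
70.65 ≥ 55 → Credit

Credit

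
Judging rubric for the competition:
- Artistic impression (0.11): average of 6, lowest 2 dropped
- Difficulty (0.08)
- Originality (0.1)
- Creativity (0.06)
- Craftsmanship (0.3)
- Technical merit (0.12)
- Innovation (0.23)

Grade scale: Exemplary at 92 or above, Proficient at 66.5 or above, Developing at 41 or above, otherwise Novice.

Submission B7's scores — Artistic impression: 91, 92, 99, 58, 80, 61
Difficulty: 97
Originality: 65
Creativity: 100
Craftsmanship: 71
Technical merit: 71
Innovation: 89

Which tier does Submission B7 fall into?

Proficient

Artistic impression: drop 58, 61 → average of remaining 4 = 362/4 = 90.5
Weighted total:
  Artistic impression 90.5 × 0.11 = 9.955
  Difficulty 97 × 0.08 = 7.76
  Originality 65 × 0.1 = 6.5
  Creativity 100 × 0.06 = 6
  Craftsmanship 71 × 0.3 = 21.3
  Technical merit 71 × 0.12 = 8.52
  Innovation 89 × 0.23 = 20.47
Sum = 80.505
80.505 is ≥ 66.5 and < 92 → Proficient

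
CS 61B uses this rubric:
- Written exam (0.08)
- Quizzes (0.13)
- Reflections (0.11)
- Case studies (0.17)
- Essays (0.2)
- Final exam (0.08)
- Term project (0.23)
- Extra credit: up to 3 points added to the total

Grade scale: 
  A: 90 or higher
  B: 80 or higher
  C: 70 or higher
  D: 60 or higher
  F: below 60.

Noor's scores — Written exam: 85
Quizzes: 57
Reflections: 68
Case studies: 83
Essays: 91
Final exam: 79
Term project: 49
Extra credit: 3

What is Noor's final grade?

Weighted total:
  Written exam 85 × 0.08 = 6.8
  Quizzes 57 × 0.13 = 7.41
  Reflections 68 × 0.11 = 7.48
  Case studies 83 × 0.17 = 14.11
  Essays 91 × 0.2 = 18.2
  Final exam 79 × 0.08 = 6.32
  Term project 49 × 0.23 = 11.27
Sum = 71.59
Extra credit: 71.59 + 3 = 74.59
74.59 is ≥ 70 and < 80 → C

C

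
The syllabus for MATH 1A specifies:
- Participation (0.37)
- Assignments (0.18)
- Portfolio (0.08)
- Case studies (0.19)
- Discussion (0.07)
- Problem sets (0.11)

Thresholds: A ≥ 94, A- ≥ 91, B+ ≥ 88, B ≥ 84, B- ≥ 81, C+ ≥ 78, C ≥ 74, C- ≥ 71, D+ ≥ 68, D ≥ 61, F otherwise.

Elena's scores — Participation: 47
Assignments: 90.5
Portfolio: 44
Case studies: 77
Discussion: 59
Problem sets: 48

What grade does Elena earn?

D

Weighted total:
  Participation 47 × 0.37 = 17.39
  Assignments 90.5 × 0.18 = 16.29
  Portfolio 44 × 0.08 = 3.52
  Case studies 77 × 0.19 = 14.63
  Discussion 59 × 0.07 = 4.13
  Problem sets 48 × 0.11 = 5.28
Sum = 61.24
61.24 is ≥ 61 and < 68 → D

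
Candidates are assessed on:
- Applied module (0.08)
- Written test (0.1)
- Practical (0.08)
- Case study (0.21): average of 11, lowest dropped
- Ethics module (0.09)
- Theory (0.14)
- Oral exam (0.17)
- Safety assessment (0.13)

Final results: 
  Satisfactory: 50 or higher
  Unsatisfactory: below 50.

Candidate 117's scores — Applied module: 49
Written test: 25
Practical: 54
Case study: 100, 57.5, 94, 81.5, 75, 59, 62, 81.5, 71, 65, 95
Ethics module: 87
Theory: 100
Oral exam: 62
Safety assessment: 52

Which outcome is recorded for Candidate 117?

Satisfactory

Case study: drop 57.5 → average of remaining 10 = 784/10 = 78.4
Weighted total:
  Applied module 49 × 0.08 = 3.92
  Written test 25 × 0.1 = 2.5
  Practical 54 × 0.08 = 4.32
  Case study 78.4 × 0.21 = 16.464
  Ethics module 87 × 0.09 = 7.83
  Theory 100 × 0.14 = 14
  Oral exam 62 × 0.17 = 10.54
  Safety assessment 52 × 0.13 = 6.76
Sum = 66.334
66.334 ≥ 50 → Satisfactory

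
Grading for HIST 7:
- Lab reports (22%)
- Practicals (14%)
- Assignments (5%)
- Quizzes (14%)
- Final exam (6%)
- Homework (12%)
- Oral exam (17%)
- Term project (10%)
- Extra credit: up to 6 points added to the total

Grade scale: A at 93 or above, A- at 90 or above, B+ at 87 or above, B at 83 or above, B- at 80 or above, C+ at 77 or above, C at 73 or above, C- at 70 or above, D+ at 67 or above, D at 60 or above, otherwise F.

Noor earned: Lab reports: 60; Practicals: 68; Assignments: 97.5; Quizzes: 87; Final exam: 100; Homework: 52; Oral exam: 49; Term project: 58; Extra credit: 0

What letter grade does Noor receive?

D

Weighted total:
  Lab reports 60 × 0.22 = 13.2
  Practicals 68 × 0.14 = 9.52
  Assignments 97.5 × 0.05 = 4.875
  Quizzes 87 × 0.14 = 12.18
  Final exam 100 × 0.06 = 6
  Homework 52 × 0.12 = 6.24
  Oral exam 49 × 0.17 = 8.33
  Term project 58 × 0.1 = 5.8
Sum = 66.145
Extra credit: 66.145 + 0 = 66.145
66.145 is ≥ 60 and < 67 → D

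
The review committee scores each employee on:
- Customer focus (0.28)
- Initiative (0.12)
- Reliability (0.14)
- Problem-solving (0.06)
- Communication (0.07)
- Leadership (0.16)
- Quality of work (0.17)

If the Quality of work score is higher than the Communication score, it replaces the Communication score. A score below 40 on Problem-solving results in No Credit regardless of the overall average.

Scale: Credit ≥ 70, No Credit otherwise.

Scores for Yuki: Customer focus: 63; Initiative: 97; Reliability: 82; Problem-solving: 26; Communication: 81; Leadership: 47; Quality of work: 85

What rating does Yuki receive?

No Credit

Quality of work (85) > Communication (81), so Communication counts as 85.
Problem-solving score 26 < 40: minimum not met.
Weighted total:
  Customer focus 63 × 0.28 = 17.64
  Initiative 97 × 0.12 = 11.64
  Reliability 82 × 0.14 = 11.48
  Problem-solving 26 × 0.06 = 1.56
  Communication 85 × 0.07 = 5.95
  Leadership 47 × 0.16 = 7.52
  Quality of work 85 × 0.17 = 14.45
Sum = 70.24
Because the Problem-solving minimum was not met, the result is No Credit.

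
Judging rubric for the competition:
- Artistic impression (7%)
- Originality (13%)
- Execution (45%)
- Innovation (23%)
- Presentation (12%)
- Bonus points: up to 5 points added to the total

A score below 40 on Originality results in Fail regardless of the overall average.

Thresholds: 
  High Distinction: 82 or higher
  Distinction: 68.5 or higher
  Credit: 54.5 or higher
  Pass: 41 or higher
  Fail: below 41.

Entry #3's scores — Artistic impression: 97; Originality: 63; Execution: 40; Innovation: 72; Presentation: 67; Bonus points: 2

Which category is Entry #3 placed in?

Credit

Originality score 63 ≥ 40: minimum met.
Weighted total:
  Artistic impression 97 × 0.07 = 6.79
  Originality 63 × 0.13 = 8.19
  Execution 40 × 0.45 = 18
  Innovation 72 × 0.23 = 16.56
  Presentation 67 × 0.12 = 8.04
Sum = 57.58
Bonus points: 57.58 + 2 = 59.58
59.58 is ≥ 54.5 and < 68.5 → Credit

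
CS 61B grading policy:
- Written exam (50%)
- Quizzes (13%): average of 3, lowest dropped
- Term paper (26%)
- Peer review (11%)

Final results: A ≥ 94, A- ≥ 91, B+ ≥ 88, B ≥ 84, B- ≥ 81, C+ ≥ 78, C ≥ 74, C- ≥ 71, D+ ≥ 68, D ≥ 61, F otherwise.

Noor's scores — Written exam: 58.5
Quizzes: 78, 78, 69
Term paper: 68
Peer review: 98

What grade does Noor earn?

D

Quizzes: drop 69 → average of remaining 2 = 156/2 = 78
Weighted total:
  Written exam 58.5 × 0.5 = 29.25
  Quizzes 78 × 0.13 = 10.14
  Term paper 68 × 0.26 = 17.68
  Peer review 98 × 0.11 = 10.78
Sum = 67.85
67.85 is ≥ 61 and < 68 → D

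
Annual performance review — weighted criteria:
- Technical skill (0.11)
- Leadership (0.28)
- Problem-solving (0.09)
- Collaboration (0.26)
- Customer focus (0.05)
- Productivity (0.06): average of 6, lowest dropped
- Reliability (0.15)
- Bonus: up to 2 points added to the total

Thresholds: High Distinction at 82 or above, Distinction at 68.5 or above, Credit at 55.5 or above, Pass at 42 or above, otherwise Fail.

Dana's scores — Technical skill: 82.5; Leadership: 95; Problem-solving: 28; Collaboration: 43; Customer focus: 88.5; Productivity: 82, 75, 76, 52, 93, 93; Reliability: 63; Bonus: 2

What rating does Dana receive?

Distinction

Productivity: drop 52 → average of remaining 5 = 419/5 = 83.8
Weighted total:
  Technical skill 82.5 × 0.11 = 9.075
  Leadership 95 × 0.28 = 26.6
  Problem-solving 28 × 0.09 = 2.52
  Collaboration 43 × 0.26 = 11.18
  Customer focus 88.5 × 0.05 = 4.425
  Productivity 83.8 × 0.06 = 5.028
  Reliability 63 × 0.15 = 9.45
Sum = 68.278
Bonus: 68.278 + 2 = 70.278
70.278 is ≥ 68.5 and < 82 → Distinction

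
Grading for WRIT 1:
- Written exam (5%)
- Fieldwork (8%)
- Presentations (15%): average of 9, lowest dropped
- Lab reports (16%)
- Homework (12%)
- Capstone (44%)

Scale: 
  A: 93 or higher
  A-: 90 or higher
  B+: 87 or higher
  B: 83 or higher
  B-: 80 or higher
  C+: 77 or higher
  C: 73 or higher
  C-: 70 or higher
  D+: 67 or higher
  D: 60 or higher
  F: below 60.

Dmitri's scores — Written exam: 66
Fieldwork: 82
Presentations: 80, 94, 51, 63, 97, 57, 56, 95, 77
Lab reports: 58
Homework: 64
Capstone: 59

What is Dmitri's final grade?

D

Presentations: drop 51 → average of remaining 8 = 619/8 = 77.375
Weighted total:
  Written exam 66 × 0.05 = 3.3
  Fieldwork 82 × 0.08 = 6.56
  Presentations 77.375 × 0.15 = 11.60625
  Lab reports 58 × 0.16 = 9.28
  Homework 64 × 0.12 = 7.68
  Capstone 59 × 0.44 = 25.96
Sum = 64.38625
64.38625 is ≥ 60 and < 67 → D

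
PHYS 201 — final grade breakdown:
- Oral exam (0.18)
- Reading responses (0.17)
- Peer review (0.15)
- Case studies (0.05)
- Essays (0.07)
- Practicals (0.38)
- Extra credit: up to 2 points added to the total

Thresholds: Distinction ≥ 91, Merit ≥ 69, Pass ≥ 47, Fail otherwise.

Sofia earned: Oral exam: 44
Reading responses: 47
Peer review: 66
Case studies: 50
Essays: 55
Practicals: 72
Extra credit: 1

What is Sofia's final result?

Weighted total:
  Oral exam 44 × 0.18 = 7.92
  Reading responses 47 × 0.17 = 7.99
  Peer review 66 × 0.15 = 9.9
  Case studies 50 × 0.05 = 2.5
  Essays 55 × 0.07 = 3.85
  Practicals 72 × 0.38 = 27.36
Sum = 59.52
Extra credit: 59.52 + 1 = 60.52
60.52 is ≥ 47 and < 69 → Pass

Pass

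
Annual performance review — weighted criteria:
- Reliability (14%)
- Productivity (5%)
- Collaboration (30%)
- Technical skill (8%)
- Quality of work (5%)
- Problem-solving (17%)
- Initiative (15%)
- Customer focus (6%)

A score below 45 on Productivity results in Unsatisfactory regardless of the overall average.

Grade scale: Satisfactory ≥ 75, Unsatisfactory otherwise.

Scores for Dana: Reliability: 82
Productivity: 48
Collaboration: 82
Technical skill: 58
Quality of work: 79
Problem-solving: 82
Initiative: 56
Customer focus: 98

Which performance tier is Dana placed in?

Satisfactory

Productivity score 48 ≥ 45: minimum met.
Weighted total:
  Reliability 82 × 0.14 = 11.48
  Productivity 48 × 0.05 = 2.4
  Collaboration 82 × 0.3 = 24.6
  Technical skill 58 × 0.08 = 4.64
  Quality of work 79 × 0.05 = 3.95
  Problem-solving 82 × 0.17 = 13.94
  Initiative 56 × 0.15 = 8.4
  Customer focus 98 × 0.06 = 5.88
Sum = 75.29
75.29 ≥ 75 → Satisfactory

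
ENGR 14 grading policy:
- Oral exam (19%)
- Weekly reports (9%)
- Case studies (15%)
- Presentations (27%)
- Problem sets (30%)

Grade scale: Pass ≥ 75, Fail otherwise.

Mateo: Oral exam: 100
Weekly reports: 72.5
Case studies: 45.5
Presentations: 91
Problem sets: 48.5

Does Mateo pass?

Fail

Weighted total:
  Oral exam 100 × 0.19 = 19
  Weekly reports 72.5 × 0.09 = 6.525
  Case studies 45.5 × 0.15 = 6.825
  Presentations 91 × 0.27 = 24.57
  Problem sets 48.5 × 0.3 = 14.55
Sum = 71.47
71.47 < 75 → Fail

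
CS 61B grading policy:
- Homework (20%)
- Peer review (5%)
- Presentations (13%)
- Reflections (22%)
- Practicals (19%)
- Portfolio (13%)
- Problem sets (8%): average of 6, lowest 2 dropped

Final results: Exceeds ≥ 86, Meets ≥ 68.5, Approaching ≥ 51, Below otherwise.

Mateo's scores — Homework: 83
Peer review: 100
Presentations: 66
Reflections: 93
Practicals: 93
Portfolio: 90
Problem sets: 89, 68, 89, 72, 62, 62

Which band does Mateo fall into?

Exceeds

Problem sets: drop 62, 62 → average of remaining 4 = 318/4 = 79.5
Weighted total:
  Homework 83 × 0.2 = 16.6
  Peer review 100 × 0.05 = 5
  Presentations 66 × 0.13 = 8.58
  Reflections 93 × 0.22 = 20.46
  Practicals 93 × 0.19 = 17.67
  Portfolio 90 × 0.13 = 11.7
  Problem sets 79.5 × 0.08 = 6.36
Sum = 86.37
86.37 ≥ 86 → Exceeds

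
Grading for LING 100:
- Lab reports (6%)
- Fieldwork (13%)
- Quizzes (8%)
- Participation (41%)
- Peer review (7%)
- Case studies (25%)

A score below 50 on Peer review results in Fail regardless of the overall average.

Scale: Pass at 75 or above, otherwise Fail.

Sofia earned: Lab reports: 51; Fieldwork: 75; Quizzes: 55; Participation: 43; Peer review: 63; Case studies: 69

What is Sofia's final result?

Peer review score 63 ≥ 50: minimum met.
Weighted total:
  Lab reports 51 × 0.06 = 3.06
  Fieldwork 75 × 0.13 = 9.75
  Quizzes 55 × 0.08 = 4.4
  Participation 43 × 0.41 = 17.63
  Peer review 63 × 0.07 = 4.41
  Case studies 69 × 0.25 = 17.25
Sum = 56.5
56.5 < 75 → Fail

Fail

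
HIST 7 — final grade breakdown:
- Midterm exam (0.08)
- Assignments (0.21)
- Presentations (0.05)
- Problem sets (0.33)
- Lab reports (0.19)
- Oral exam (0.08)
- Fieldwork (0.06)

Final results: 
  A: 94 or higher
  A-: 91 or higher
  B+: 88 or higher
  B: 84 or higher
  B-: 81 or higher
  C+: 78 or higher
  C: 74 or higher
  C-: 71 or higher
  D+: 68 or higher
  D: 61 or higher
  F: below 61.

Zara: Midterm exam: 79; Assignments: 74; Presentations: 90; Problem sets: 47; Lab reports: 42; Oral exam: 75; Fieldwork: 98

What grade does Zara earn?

Weighted total:
  Midterm exam 79 × 0.08 = 6.32
  Assignments 74 × 0.21 = 15.54
  Presentations 90 × 0.05 = 4.5
  Problem sets 47 × 0.33 = 15.51
  Lab reports 42 × 0.19 = 7.98
  Oral exam 75 × 0.08 = 6
  Fieldwork 98 × 0.06 = 5.88
Sum = 61.73
61.73 is ≥ 61 and < 68 → D

D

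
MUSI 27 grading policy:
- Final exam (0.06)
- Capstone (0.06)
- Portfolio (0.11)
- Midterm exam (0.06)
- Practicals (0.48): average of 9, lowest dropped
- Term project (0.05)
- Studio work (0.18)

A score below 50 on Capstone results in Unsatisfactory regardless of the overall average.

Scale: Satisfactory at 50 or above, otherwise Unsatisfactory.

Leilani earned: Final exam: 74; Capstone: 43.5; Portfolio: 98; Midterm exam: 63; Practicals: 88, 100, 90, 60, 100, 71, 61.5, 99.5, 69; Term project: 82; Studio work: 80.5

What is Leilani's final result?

Practicals: drop 60 → average of remaining 8 = 679/8 = 84.875
Capstone score 43.5 < 50: minimum not met.
Weighted total:
  Final exam 74 × 0.06 = 4.44
  Capstone 43.5 × 0.06 = 2.61
  Portfolio 98 × 0.11 = 10.78
  Midterm exam 63 × 0.06 = 3.78
  Practicals 84.875 × 0.48 = 40.74
  Term project 82 × 0.05 = 4.1
  Studio work 80.5 × 0.18 = 14.49
Sum = 80.94
Because the Capstone minimum was not met, the result is Unsatisfactory.

Unsatisfactory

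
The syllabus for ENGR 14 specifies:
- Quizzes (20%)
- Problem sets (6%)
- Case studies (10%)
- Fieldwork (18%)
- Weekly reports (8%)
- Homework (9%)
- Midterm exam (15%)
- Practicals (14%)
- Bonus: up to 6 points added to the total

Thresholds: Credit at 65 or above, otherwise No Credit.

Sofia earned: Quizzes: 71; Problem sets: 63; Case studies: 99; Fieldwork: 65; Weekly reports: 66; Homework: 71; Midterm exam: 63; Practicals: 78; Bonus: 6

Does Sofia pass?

Weighted total:
  Quizzes 71 × 0.2 = 14.2
  Problem sets 63 × 0.06 = 3.78
  Case studies 99 × 0.1 = 9.9
  Fieldwork 65 × 0.18 = 11.7
  Weekly reports 66 × 0.08 = 5.28
  Homework 71 × 0.09 = 6.39
  Midterm exam 63 × 0.15 = 9.45
  Practicals 78 × 0.14 = 10.92
Sum = 71.62
Bonus: 71.62 + 6 = 77.62
77.62 ≥ 65 → Credit

Credit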